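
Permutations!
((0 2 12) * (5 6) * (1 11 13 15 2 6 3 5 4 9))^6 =(0 13 4 2 1)(6 15 9 12 11)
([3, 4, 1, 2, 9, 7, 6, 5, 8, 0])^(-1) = [9, 2, 3, 0, 1, 7, 6, 5, 8, 4]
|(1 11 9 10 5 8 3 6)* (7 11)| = |(1 7 11 9 10 5 8 3 6)| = 9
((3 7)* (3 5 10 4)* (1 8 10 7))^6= (1 8 10 4 3)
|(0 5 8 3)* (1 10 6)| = 12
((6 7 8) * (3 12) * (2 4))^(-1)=((2 4)(3 12)(6 7 8))^(-1)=(2 4)(3 12)(6 8 7)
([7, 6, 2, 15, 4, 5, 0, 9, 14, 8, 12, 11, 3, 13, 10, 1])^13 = (0 9 14 12 15 6 7 8 10 3 1)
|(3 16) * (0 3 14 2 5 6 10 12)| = |(0 3 16 14 2 5 6 10 12)| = 9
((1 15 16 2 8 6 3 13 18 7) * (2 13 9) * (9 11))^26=(1 16 18)(2 6 11)(3 9 8)(7 15 13)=((1 15 16 13 18 7)(2 8 6 3 11 9))^26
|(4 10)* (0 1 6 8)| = |(0 1 6 8)(4 10)| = 4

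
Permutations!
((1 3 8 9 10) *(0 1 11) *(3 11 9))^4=((0 1 11)(3 8)(9 10))^4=(0 1 11)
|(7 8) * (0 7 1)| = |(0 7 8 1)| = 4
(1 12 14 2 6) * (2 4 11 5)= (1 12 14 4 11 5 2 6)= [0, 12, 6, 3, 11, 2, 1, 7, 8, 9, 10, 5, 14, 13, 4]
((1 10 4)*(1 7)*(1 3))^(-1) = (1 3 7 4 10)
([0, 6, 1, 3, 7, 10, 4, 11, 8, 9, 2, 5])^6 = (1 10 11 4)(2 5 7 6)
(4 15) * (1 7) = [0, 7, 2, 3, 15, 5, 6, 1, 8, 9, 10, 11, 12, 13, 14, 4] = (1 7)(4 15)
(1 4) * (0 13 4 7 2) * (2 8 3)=(0 13 4 1 7 8 3 2)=[13, 7, 0, 2, 1, 5, 6, 8, 3, 9, 10, 11, 12, 4]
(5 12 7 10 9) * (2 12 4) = (2 12 7 10 9 5 4) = [0, 1, 12, 3, 2, 4, 6, 10, 8, 5, 9, 11, 7]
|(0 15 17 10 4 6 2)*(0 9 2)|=6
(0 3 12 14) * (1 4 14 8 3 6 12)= [6, 4, 2, 1, 14, 5, 12, 7, 3, 9, 10, 11, 8, 13, 0]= (0 6 12 8 3 1 4 14)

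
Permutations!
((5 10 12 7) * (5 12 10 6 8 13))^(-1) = ((5 6 8 13)(7 12))^(-1) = (5 13 8 6)(7 12)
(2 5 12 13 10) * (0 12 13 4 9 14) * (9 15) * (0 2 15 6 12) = (2 5 13 10 15 9 14)(4 6 12) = [0, 1, 5, 3, 6, 13, 12, 7, 8, 14, 15, 11, 4, 10, 2, 9]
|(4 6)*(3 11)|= 2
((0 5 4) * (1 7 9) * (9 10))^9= ((0 5 4)(1 7 10 9))^9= (1 7 10 9)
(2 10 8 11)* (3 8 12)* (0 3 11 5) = (0 3 8 5)(2 10 12 11) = [3, 1, 10, 8, 4, 0, 6, 7, 5, 9, 12, 2, 11]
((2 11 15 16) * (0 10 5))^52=((0 10 5)(2 11 15 16))^52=(16)(0 10 5)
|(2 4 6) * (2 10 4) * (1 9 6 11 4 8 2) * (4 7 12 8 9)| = 21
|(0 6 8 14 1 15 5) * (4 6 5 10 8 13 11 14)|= |(0 5)(1 15 10 8 4 6 13 11 14)|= 18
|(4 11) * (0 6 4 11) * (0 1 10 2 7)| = |(11)(0 6 4 1 10 2 7)| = 7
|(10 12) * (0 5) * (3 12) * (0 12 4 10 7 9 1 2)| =21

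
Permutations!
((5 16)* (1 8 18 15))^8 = (18)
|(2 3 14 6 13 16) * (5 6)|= |(2 3 14 5 6 13 16)|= 7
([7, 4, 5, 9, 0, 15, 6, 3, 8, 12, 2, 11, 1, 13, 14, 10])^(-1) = (0 4 1 12 9 3 7)(2 10 15 5)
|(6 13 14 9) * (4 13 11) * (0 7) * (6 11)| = 10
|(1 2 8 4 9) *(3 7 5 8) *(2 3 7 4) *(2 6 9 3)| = 14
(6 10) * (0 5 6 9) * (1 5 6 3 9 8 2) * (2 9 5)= [6, 2, 1, 5, 4, 3, 10, 7, 9, 0, 8]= (0 6 10 8 9)(1 2)(3 5)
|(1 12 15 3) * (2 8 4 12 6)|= 8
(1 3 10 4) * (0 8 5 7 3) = (0 8 5 7 3 10 4 1) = [8, 0, 2, 10, 1, 7, 6, 3, 5, 9, 4]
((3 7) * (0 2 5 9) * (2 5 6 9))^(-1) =((0 5 2 6 9)(3 7))^(-1) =(0 9 6 2 5)(3 7)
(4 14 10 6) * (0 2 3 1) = [2, 0, 3, 1, 14, 5, 4, 7, 8, 9, 6, 11, 12, 13, 10] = (0 2 3 1)(4 14 10 6)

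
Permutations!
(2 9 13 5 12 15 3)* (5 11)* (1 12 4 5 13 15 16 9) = [0, 12, 1, 2, 5, 4, 6, 7, 8, 15, 10, 13, 16, 11, 14, 3, 9] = (1 12 16 9 15 3 2)(4 5)(11 13)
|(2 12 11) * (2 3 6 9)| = |(2 12 11 3 6 9)| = 6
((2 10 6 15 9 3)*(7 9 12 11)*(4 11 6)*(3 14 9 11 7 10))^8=(6 12 15)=((2 3)(4 7 11 10)(6 15 12)(9 14))^8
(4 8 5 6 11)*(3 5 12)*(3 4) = [0, 1, 2, 5, 8, 6, 11, 7, 12, 9, 10, 3, 4] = (3 5 6 11)(4 8 12)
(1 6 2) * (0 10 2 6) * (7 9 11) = (0 10 2 1)(7 9 11) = [10, 0, 1, 3, 4, 5, 6, 9, 8, 11, 2, 7]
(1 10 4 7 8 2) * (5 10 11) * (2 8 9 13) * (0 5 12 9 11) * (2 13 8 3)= (13)(0 5 10 4 7 11 12 9 8 3 2 1)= [5, 0, 1, 2, 7, 10, 6, 11, 3, 8, 4, 12, 9, 13]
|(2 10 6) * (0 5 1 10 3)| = 7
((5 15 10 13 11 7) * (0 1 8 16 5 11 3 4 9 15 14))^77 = (0 14 5 16 8 1)(3 13 10 15 9 4)(7 11)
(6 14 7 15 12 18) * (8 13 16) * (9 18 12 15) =(6 14 7 9 18)(8 13 16) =[0, 1, 2, 3, 4, 5, 14, 9, 13, 18, 10, 11, 12, 16, 7, 15, 8, 17, 6]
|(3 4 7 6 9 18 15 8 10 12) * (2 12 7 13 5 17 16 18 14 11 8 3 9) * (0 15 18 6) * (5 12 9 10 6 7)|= 66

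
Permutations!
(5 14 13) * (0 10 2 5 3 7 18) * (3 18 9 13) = (0 10 2 5 14 3 7 9 13 18) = [10, 1, 5, 7, 4, 14, 6, 9, 8, 13, 2, 11, 12, 18, 3, 15, 16, 17, 0]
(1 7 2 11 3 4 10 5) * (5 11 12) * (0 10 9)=[10, 7, 12, 4, 9, 1, 6, 2, 8, 0, 11, 3, 5]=(0 10 11 3 4 9)(1 7 2 12 5)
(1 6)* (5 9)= (1 6)(5 9)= [0, 6, 2, 3, 4, 9, 1, 7, 8, 5]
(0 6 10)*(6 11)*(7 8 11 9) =[9, 1, 2, 3, 4, 5, 10, 8, 11, 7, 0, 6] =(0 9 7 8 11 6 10)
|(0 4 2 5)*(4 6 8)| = |(0 6 8 4 2 5)| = 6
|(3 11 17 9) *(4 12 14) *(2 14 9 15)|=|(2 14 4 12 9 3 11 17 15)|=9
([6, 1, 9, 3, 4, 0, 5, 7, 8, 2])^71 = (0 5 6)(2 9)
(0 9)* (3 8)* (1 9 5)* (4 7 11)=[5, 9, 2, 8, 7, 1, 6, 11, 3, 0, 10, 4]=(0 5 1 9)(3 8)(4 7 11)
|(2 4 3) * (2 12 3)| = 2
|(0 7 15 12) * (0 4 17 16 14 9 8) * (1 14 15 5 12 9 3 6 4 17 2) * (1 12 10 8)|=55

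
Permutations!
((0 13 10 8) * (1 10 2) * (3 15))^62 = ((0 13 2 1 10 8)(3 15))^62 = (15)(0 2 10)(1 8 13)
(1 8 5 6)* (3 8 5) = (1 5 6)(3 8) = [0, 5, 2, 8, 4, 6, 1, 7, 3]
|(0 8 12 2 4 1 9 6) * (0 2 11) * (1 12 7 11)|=12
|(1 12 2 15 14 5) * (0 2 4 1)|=|(0 2 15 14 5)(1 12 4)|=15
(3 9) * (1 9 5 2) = (1 9 3 5 2) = [0, 9, 1, 5, 4, 2, 6, 7, 8, 3]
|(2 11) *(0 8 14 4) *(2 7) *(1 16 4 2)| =9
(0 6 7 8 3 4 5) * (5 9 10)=[6, 1, 2, 4, 9, 0, 7, 8, 3, 10, 5]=(0 6 7 8 3 4 9 10 5)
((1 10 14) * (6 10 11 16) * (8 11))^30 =((1 8 11 16 6 10 14))^30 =(1 11 6 14 8 16 10)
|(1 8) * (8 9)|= |(1 9 8)|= 3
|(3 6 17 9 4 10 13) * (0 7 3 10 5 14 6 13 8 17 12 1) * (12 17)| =|(0 7 3 13 10 8 12 1)(4 5 14 6 17 9)| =24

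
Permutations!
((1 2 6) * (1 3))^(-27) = (1 2 6 3)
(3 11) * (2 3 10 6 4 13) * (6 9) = (2 3 11 10 9 6 4 13) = [0, 1, 3, 11, 13, 5, 4, 7, 8, 6, 9, 10, 12, 2]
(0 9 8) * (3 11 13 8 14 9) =(0 3 11 13 8)(9 14) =[3, 1, 2, 11, 4, 5, 6, 7, 0, 14, 10, 13, 12, 8, 9]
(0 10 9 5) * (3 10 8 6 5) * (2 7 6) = (0 8 2 7 6 5)(3 10 9) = [8, 1, 7, 10, 4, 0, 5, 6, 2, 3, 9]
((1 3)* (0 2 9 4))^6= ((0 2 9 4)(1 3))^6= (0 9)(2 4)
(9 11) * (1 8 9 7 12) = (1 8 9 11 7 12) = [0, 8, 2, 3, 4, 5, 6, 12, 9, 11, 10, 7, 1]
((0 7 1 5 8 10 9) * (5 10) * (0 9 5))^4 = ((0 7 1 10 5 8))^4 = (0 5 1)(7 8 10)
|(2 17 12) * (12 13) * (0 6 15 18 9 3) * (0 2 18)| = |(0 6 15)(2 17 13 12 18 9 3)| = 21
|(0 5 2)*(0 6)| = 4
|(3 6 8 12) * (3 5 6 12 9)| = |(3 12 5 6 8 9)| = 6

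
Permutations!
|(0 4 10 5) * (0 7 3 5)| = |(0 4 10)(3 5 7)| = 3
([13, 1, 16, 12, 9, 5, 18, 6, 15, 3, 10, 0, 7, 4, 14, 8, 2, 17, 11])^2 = (0 4 3 7 18)(6 11 13 9 12)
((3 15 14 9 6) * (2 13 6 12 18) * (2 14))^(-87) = (2 3 13 15 6)(9 12 18 14)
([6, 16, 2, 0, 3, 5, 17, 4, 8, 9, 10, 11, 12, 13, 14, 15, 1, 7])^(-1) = [3, 16, 2, 4, 7, 5, 0, 17, 8, 9, 10, 11, 12, 13, 14, 15, 1, 6]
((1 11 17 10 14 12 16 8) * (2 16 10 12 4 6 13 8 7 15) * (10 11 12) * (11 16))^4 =(1 15 10 13 16 11 4)(2 14 8 7 17 6 12)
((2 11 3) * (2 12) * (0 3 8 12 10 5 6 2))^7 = ((0 3 10 5 6 2 11 8 12))^7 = (0 8 2 5 3 12 11 6 10)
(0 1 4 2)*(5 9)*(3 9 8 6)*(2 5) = (0 1 4 5 8 6 3 9 2) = [1, 4, 0, 9, 5, 8, 3, 7, 6, 2]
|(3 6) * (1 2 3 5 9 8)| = |(1 2 3 6 5 9 8)| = 7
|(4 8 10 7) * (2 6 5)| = |(2 6 5)(4 8 10 7)| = 12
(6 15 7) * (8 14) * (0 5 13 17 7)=[5, 1, 2, 3, 4, 13, 15, 6, 14, 9, 10, 11, 12, 17, 8, 0, 16, 7]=(0 5 13 17 7 6 15)(8 14)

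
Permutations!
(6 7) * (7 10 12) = (6 10 12 7) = [0, 1, 2, 3, 4, 5, 10, 6, 8, 9, 12, 11, 7]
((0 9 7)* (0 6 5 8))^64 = ((0 9 7 6 5 8))^64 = (0 5 7)(6 9 8)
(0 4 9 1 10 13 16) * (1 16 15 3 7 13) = (0 4 9 16)(1 10)(3 7 13 15) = [4, 10, 2, 7, 9, 5, 6, 13, 8, 16, 1, 11, 12, 15, 14, 3, 0]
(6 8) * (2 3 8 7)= [0, 1, 3, 8, 4, 5, 7, 2, 6]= (2 3 8 6 7)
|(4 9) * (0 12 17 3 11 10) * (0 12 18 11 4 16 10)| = |(0 18 11)(3 4 9 16 10 12 17)| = 21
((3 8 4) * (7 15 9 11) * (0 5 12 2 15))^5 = ((0 5 12 2 15 9 11 7)(3 8 4))^5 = (0 9 12 7 15 5 11 2)(3 4 8)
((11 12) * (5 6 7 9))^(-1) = (5 9 7 6)(11 12)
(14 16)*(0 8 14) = [8, 1, 2, 3, 4, 5, 6, 7, 14, 9, 10, 11, 12, 13, 16, 15, 0] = (0 8 14 16)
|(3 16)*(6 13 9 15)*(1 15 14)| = 6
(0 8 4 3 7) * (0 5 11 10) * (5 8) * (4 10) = [5, 1, 2, 7, 3, 11, 6, 8, 10, 9, 0, 4] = (0 5 11 4 3 7 8 10)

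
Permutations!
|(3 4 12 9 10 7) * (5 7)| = 7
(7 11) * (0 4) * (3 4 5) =[5, 1, 2, 4, 0, 3, 6, 11, 8, 9, 10, 7] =(0 5 3 4)(7 11)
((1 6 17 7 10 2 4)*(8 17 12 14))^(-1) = (1 4 2 10 7 17 8 14 12 6)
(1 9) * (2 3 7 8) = (1 9)(2 3 7 8) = [0, 9, 3, 7, 4, 5, 6, 8, 2, 1]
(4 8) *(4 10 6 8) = (6 8 10) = [0, 1, 2, 3, 4, 5, 8, 7, 10, 9, 6]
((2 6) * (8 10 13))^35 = (2 6)(8 13 10)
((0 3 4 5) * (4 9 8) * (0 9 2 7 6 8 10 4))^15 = ((0 3 2 7 6 8)(4 5 9 10))^15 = (0 7)(2 8)(3 6)(4 10 9 5)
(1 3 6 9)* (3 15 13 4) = [0, 15, 2, 6, 3, 5, 9, 7, 8, 1, 10, 11, 12, 4, 14, 13] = (1 15 13 4 3 6 9)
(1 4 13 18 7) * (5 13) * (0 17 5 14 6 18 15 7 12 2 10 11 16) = [17, 4, 10, 3, 14, 13, 18, 1, 8, 9, 11, 16, 2, 15, 6, 7, 0, 5, 12] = (0 17 5 13 15 7 1 4 14 6 18 12 2 10 11 16)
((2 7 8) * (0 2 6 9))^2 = ((0 2 7 8 6 9))^2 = (0 7 6)(2 8 9)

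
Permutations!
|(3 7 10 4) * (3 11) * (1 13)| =10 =|(1 13)(3 7 10 4 11)|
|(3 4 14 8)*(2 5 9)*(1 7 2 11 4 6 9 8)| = 11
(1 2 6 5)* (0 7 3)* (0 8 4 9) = (0 7 3 8 4 9)(1 2 6 5) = [7, 2, 6, 8, 9, 1, 5, 3, 4, 0]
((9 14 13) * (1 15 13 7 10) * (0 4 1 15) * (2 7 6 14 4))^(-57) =((0 2 7 10 15 13 9 4 1)(6 14))^(-57) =(0 9 10)(1 13 7)(2 4 15)(6 14)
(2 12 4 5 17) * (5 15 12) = (2 5 17)(4 15 12) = [0, 1, 5, 3, 15, 17, 6, 7, 8, 9, 10, 11, 4, 13, 14, 12, 16, 2]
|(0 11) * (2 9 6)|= 6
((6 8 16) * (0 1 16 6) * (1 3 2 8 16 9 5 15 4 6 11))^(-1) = (0 16 6 4 15 5 9 1 11 8 2 3)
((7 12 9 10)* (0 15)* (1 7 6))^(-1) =(0 15)(1 6 10 9 12 7)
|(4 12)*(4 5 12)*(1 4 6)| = |(1 4 6)(5 12)| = 6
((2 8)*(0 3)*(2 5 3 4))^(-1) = (0 3 5 8 2 4)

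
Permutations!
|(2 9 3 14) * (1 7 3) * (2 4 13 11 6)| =10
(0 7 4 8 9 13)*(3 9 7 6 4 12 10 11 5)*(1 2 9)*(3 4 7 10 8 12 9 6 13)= (0 13)(1 2 6 7 9 3)(4 12 8 10 11 5)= [13, 2, 6, 1, 12, 4, 7, 9, 10, 3, 11, 5, 8, 0]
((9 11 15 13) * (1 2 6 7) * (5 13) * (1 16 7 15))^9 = (1 2 6 15 5 13 9 11)(7 16)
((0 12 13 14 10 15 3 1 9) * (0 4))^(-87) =(0 14 3 4 13 15 9 12 10 1)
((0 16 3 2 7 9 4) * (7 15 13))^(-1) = ((0 16 3 2 15 13 7 9 4))^(-1) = (0 4 9 7 13 15 2 3 16)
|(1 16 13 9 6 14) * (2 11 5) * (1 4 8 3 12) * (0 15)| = 30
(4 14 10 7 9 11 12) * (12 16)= (4 14 10 7 9 11 16 12)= [0, 1, 2, 3, 14, 5, 6, 9, 8, 11, 7, 16, 4, 13, 10, 15, 12]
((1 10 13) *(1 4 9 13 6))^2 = ((1 10 6)(4 9 13))^2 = (1 6 10)(4 13 9)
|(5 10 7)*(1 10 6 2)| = |(1 10 7 5 6 2)| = 6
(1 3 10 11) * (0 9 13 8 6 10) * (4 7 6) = (0 9 13 8 4 7 6 10 11 1 3) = [9, 3, 2, 0, 7, 5, 10, 6, 4, 13, 11, 1, 12, 8]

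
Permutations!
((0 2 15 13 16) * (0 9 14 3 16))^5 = ((0 2 15 13)(3 16 9 14))^5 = (0 2 15 13)(3 16 9 14)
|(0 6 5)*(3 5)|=|(0 6 3 5)|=4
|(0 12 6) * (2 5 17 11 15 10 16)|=21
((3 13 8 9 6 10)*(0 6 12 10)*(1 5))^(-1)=((0 6)(1 5)(3 13 8 9 12 10))^(-1)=(0 6)(1 5)(3 10 12 9 8 13)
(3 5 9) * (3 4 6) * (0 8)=[8, 1, 2, 5, 6, 9, 3, 7, 0, 4]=(0 8)(3 5 9 4 6)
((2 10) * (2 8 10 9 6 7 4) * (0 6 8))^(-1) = ((0 6 7 4 2 9 8 10))^(-1) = (0 10 8 9 2 4 7 6)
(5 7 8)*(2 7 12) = (2 7 8 5 12) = [0, 1, 7, 3, 4, 12, 6, 8, 5, 9, 10, 11, 2]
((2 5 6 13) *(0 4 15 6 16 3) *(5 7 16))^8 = (0 3 16 7 2 13 6 15 4)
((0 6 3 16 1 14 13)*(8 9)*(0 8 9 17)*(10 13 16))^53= (0 13 6 8 3 17 10)(1 16 14)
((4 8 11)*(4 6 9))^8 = ((4 8 11 6 9))^8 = (4 6 8 9 11)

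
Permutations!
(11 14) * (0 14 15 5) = (0 14 11 15 5) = [14, 1, 2, 3, 4, 0, 6, 7, 8, 9, 10, 15, 12, 13, 11, 5]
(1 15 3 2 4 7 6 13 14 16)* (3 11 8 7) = [0, 15, 4, 2, 3, 5, 13, 6, 7, 9, 10, 8, 12, 14, 16, 11, 1] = (1 15 11 8 7 6 13 14 16)(2 4 3)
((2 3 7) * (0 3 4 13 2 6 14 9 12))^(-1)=((0 3 7 6 14 9 12)(2 4 13))^(-1)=(0 12 9 14 6 7 3)(2 13 4)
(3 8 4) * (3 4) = (3 8) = [0, 1, 2, 8, 4, 5, 6, 7, 3]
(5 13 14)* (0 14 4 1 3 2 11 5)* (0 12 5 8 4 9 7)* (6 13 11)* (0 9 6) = (0 14 12 5 11 8 4 1 3 2)(6 13)(7 9) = [14, 3, 0, 2, 1, 11, 13, 9, 4, 7, 10, 8, 5, 6, 12]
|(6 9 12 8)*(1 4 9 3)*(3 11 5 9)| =|(1 4 3)(5 9 12 8 6 11)| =6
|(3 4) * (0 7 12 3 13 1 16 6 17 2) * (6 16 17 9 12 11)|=12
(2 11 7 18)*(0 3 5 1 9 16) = (0 3 5 1 9 16)(2 11 7 18) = [3, 9, 11, 5, 4, 1, 6, 18, 8, 16, 10, 7, 12, 13, 14, 15, 0, 17, 2]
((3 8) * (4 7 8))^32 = ((3 4 7 8))^32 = (8)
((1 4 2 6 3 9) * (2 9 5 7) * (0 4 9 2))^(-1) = (0 7 5 3 6 2 4)(1 9) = ((0 4 2 6 3 5 7)(1 9))^(-1)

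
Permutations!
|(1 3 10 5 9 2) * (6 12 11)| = 6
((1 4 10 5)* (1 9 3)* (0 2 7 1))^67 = (0 4 3 1 9 7 5 2 10)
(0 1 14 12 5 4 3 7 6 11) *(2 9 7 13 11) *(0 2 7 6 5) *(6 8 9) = (0 1 14 12)(2 6 7 5 4 3 13 11)(8 9) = [1, 14, 6, 13, 3, 4, 7, 5, 9, 8, 10, 2, 0, 11, 12]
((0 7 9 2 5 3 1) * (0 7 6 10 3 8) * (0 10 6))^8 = ((1 7 9 2 5 8 10 3))^8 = (10)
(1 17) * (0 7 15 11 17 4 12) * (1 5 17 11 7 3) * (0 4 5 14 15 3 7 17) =(0 7 3 1 5)(4 12)(14 15 17) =[7, 5, 2, 1, 12, 0, 6, 3, 8, 9, 10, 11, 4, 13, 15, 17, 16, 14]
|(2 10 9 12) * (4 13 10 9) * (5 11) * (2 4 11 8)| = 9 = |(2 9 12 4 13 10 11 5 8)|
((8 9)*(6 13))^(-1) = (6 13)(8 9)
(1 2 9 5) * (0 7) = (0 7)(1 2 9 5) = [7, 2, 9, 3, 4, 1, 6, 0, 8, 5]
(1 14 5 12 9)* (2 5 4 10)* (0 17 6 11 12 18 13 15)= (0 17 6 11 12 9 1 14 4 10 2 5 18 13 15)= [17, 14, 5, 3, 10, 18, 11, 7, 8, 1, 2, 12, 9, 15, 4, 0, 16, 6, 13]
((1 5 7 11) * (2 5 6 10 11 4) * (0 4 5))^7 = ((0 4 2)(1 6 10 11)(5 7))^7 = (0 4 2)(1 11 10 6)(5 7)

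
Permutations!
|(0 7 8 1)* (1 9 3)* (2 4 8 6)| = 9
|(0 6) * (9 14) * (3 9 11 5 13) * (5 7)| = 14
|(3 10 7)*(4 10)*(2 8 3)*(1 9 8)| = 8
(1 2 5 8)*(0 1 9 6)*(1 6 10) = [6, 2, 5, 3, 4, 8, 0, 7, 9, 10, 1] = (0 6)(1 2 5 8 9 10)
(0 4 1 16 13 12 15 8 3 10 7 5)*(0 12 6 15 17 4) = (1 16 13 6 15 8 3 10 7 5 12 17 4) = [0, 16, 2, 10, 1, 12, 15, 5, 3, 9, 7, 11, 17, 6, 14, 8, 13, 4]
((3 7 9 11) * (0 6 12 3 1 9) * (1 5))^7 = ((0 6 12 3 7)(1 9 11 5))^7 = (0 12 7 6 3)(1 5 11 9)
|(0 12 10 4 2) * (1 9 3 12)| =|(0 1 9 3 12 10 4 2)| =8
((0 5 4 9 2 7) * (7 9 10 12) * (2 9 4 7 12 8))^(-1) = ((12)(0 5 7)(2 4 10 8))^(-1) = (12)(0 7 5)(2 8 10 4)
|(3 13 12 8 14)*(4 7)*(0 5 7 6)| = 5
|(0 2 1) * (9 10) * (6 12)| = |(0 2 1)(6 12)(9 10)| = 6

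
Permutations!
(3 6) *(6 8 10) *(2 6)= (2 6 3 8 10)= [0, 1, 6, 8, 4, 5, 3, 7, 10, 9, 2]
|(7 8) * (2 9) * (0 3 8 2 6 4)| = |(0 3 8 7 2 9 6 4)| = 8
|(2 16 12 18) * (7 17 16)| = 6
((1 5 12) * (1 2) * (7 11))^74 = ((1 5 12 2)(7 11))^74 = (1 12)(2 5)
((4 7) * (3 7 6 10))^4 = ((3 7 4 6 10))^4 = (3 10 6 4 7)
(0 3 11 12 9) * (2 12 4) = (0 3 11 4 2 12 9) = [3, 1, 12, 11, 2, 5, 6, 7, 8, 0, 10, 4, 9]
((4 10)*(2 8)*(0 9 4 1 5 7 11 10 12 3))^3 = ((0 9 4 12 3)(1 5 7 11 10)(2 8))^3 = (0 12 9 3 4)(1 11 5 10 7)(2 8)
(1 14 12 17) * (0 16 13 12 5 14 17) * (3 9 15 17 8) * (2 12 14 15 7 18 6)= (0 16 13 14 5 15 17 1 8 3 9 7 18 6 2 12)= [16, 8, 12, 9, 4, 15, 2, 18, 3, 7, 10, 11, 0, 14, 5, 17, 13, 1, 6]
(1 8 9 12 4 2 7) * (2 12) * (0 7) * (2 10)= [7, 8, 0, 3, 12, 5, 6, 1, 9, 10, 2, 11, 4]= (0 7 1 8 9 10 2)(4 12)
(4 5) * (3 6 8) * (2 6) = (2 6 8 3)(4 5) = [0, 1, 6, 2, 5, 4, 8, 7, 3]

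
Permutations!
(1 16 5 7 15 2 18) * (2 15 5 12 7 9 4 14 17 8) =(1 16 12 7 5 9 4 14 17 8 2 18) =[0, 16, 18, 3, 14, 9, 6, 5, 2, 4, 10, 11, 7, 13, 17, 15, 12, 8, 1]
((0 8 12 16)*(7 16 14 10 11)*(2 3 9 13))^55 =((0 8 12 14 10 11 7 16)(2 3 9 13))^55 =(0 16 7 11 10 14 12 8)(2 13 9 3)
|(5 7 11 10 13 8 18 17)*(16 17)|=9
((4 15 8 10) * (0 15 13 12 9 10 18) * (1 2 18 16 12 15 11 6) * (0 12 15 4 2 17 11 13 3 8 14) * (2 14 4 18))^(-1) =(0 14 10 9 12 18 13)(1 6 11 17)(3 4 15 16 8)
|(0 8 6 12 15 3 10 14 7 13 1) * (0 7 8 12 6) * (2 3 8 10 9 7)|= |(0 12 15 8)(1 2 3 9 7 13)(10 14)|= 12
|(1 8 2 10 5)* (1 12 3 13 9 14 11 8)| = 10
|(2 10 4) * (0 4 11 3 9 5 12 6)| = 10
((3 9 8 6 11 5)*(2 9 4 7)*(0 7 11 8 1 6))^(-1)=(0 8 6 1 9 2 7)(3 5 11 4)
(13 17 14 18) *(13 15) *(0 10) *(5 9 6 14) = (0 10)(5 9 6 14 18 15 13 17) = [10, 1, 2, 3, 4, 9, 14, 7, 8, 6, 0, 11, 12, 17, 18, 13, 16, 5, 15]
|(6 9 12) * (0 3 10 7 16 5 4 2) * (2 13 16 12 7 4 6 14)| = 13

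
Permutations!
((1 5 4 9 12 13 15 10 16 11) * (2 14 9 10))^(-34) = (1 4 16)(2 9 13)(5 10 11)(12 15 14)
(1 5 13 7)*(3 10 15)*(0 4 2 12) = (0 4 2 12)(1 5 13 7)(3 10 15) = [4, 5, 12, 10, 2, 13, 6, 1, 8, 9, 15, 11, 0, 7, 14, 3]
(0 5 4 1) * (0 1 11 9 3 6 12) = (0 5 4 11 9 3 6 12) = [5, 1, 2, 6, 11, 4, 12, 7, 8, 3, 10, 9, 0]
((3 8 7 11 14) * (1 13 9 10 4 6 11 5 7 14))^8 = (1 13 9 10 4 6 11)(3 14 8) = ((1 13 9 10 4 6 11)(3 8 14)(5 7))^8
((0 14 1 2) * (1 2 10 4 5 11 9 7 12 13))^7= (0 14 2)(1 12 9 5 10 13 7 11 4)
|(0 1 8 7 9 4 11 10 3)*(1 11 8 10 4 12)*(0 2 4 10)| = 11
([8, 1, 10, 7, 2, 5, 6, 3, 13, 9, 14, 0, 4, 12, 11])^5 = [2, 1, 8, 7, 0, 5, 6, 3, 10, 9, 13, 4, 11, 14, 12]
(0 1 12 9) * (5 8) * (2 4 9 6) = [1, 12, 4, 3, 9, 8, 2, 7, 5, 0, 10, 11, 6] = (0 1 12 6 2 4 9)(5 8)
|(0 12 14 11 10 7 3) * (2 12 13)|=9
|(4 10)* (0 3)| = 2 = |(0 3)(4 10)|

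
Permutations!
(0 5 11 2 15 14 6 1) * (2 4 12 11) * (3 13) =(0 5 2 15 14 6 1)(3 13)(4 12 11) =[5, 0, 15, 13, 12, 2, 1, 7, 8, 9, 10, 4, 11, 3, 6, 14]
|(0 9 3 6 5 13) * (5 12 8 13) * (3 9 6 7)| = |(0 6 12 8 13)(3 7)| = 10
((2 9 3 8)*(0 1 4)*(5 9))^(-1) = (0 4 1)(2 8 3 9 5)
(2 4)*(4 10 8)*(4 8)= (2 10 4)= [0, 1, 10, 3, 2, 5, 6, 7, 8, 9, 4]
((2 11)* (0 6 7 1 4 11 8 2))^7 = ((0 6 7 1 4 11)(2 8))^7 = (0 6 7 1 4 11)(2 8)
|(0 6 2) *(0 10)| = |(0 6 2 10)| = 4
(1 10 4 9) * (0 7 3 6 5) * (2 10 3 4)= [7, 3, 10, 6, 9, 0, 5, 4, 8, 1, 2]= (0 7 4 9 1 3 6 5)(2 10)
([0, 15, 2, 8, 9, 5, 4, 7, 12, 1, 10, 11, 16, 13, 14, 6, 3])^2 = [0, 6, 2, 12, 1, 5, 9, 7, 16, 15, 10, 11, 3, 13, 14, 4, 8]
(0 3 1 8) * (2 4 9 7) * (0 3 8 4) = (0 8 3 1 4 9 7 2) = [8, 4, 0, 1, 9, 5, 6, 2, 3, 7]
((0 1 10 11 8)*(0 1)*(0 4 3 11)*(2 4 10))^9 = ((0 10)(1 2 4 3 11 8))^9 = (0 10)(1 3)(2 11)(4 8)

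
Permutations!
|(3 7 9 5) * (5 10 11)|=6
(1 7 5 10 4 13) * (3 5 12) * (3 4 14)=(1 7 12 4 13)(3 5 10 14)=[0, 7, 2, 5, 13, 10, 6, 12, 8, 9, 14, 11, 4, 1, 3]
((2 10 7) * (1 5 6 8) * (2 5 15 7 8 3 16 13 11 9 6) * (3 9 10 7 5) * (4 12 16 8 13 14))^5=(1 3 2 15 8 7 5)(4 12 16 14)(6 9)(10 11 13)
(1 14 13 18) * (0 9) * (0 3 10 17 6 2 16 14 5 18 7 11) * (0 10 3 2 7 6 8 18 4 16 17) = (0 9 2 17 8 18 1 5 4 16 14 13 6 7 11 10) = [9, 5, 17, 3, 16, 4, 7, 11, 18, 2, 0, 10, 12, 6, 13, 15, 14, 8, 1]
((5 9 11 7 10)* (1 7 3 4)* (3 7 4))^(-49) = (1 4)(5 9 11 7 10)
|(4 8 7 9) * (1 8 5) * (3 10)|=6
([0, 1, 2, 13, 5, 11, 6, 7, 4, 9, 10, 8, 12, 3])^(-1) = (3 13)(4 8 11 5)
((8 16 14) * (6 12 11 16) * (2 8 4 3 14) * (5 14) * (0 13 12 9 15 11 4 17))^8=(17)(2 8 6 9 15 11 16)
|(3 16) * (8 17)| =|(3 16)(8 17)| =2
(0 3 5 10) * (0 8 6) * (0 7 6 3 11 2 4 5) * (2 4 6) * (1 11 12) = [12, 11, 6, 0, 5, 10, 7, 2, 3, 9, 8, 4, 1] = (0 12 1 11 4 5 10 8 3)(2 6 7)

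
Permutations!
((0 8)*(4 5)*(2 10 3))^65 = (0 8)(2 3 10)(4 5)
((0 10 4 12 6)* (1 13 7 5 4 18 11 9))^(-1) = (0 6 12 4 5 7 13 1 9 11 18 10)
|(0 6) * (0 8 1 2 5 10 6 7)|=6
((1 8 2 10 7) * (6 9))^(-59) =(1 8 2 10 7)(6 9)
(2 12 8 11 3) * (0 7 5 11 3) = [7, 1, 12, 2, 4, 11, 6, 5, 3, 9, 10, 0, 8] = (0 7 5 11)(2 12 8 3)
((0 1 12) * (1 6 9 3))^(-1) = ((0 6 9 3 1 12))^(-1) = (0 12 1 3 9 6)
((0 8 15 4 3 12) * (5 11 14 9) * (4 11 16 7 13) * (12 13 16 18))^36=((0 8 15 11 14 9 5 18 12)(3 13 4)(7 16))^36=(18)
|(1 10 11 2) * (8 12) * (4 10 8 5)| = |(1 8 12 5 4 10 11 2)| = 8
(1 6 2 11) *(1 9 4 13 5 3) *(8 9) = (1 6 2 11 8 9 4 13 5 3) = [0, 6, 11, 1, 13, 3, 2, 7, 9, 4, 10, 8, 12, 5]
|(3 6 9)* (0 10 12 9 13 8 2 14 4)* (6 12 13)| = 21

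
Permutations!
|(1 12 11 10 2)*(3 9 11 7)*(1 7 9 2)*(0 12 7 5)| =10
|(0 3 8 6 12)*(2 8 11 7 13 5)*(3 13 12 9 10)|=12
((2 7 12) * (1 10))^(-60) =(12)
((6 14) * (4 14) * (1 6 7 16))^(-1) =(1 16 7 14 4 6)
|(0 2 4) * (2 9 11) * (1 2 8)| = 7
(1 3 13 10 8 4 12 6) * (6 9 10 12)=(1 3 13 12 9 10 8 4 6)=[0, 3, 2, 13, 6, 5, 1, 7, 4, 10, 8, 11, 9, 12]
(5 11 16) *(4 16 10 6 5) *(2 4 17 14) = (2 4 16 17 14)(5 11 10 6) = [0, 1, 4, 3, 16, 11, 5, 7, 8, 9, 6, 10, 12, 13, 2, 15, 17, 14]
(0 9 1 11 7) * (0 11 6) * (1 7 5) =(0 9 7 11 5 1 6) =[9, 6, 2, 3, 4, 1, 0, 11, 8, 7, 10, 5]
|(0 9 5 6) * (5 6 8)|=6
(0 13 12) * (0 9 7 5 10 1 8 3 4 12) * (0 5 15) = (0 13 5 10 1 8 3 4 12 9 7 15) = [13, 8, 2, 4, 12, 10, 6, 15, 3, 7, 1, 11, 9, 5, 14, 0]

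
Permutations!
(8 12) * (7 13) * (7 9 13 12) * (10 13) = [0, 1, 2, 3, 4, 5, 6, 12, 7, 10, 13, 11, 8, 9] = (7 12 8)(9 10 13)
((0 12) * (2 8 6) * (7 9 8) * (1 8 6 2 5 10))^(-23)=((0 12)(1 8 2 7 9 6 5 10))^(-23)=(0 12)(1 8 2 7 9 6 5 10)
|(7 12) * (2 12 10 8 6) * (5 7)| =7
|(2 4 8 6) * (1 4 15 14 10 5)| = |(1 4 8 6 2 15 14 10 5)| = 9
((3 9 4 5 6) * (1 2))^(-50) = (9)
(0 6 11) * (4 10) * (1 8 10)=[6, 8, 2, 3, 1, 5, 11, 7, 10, 9, 4, 0]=(0 6 11)(1 8 10 4)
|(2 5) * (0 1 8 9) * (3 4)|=|(0 1 8 9)(2 5)(3 4)|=4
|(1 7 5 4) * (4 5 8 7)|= 2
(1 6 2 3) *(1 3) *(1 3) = (1 6 2 3) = [0, 6, 3, 1, 4, 5, 2]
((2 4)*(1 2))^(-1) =(1 4 2)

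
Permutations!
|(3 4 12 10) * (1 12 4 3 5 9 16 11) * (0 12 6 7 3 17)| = 12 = |(0 12 10 5 9 16 11 1 6 7 3 17)|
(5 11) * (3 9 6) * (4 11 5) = (3 9 6)(4 11) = [0, 1, 2, 9, 11, 5, 3, 7, 8, 6, 10, 4]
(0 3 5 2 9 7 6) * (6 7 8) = (0 3 5 2 9 8 6) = [3, 1, 9, 5, 4, 2, 0, 7, 6, 8]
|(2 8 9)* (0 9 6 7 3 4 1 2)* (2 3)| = |(0 9)(1 3 4)(2 8 6 7)| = 12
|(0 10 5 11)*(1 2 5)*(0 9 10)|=6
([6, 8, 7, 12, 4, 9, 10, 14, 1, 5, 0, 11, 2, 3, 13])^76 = (0 6 10)(2 3 14)(7 12 13)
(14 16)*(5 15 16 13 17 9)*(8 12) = (5 15 16 14 13 17 9)(8 12) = [0, 1, 2, 3, 4, 15, 6, 7, 12, 5, 10, 11, 8, 17, 13, 16, 14, 9]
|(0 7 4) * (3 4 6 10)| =|(0 7 6 10 3 4)| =6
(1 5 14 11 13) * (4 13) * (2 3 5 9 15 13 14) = (1 9 15 13)(2 3 5)(4 14 11) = [0, 9, 3, 5, 14, 2, 6, 7, 8, 15, 10, 4, 12, 1, 11, 13]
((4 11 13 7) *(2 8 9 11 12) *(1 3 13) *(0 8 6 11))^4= (0 8 9)(1 4 11 7 6 13 2 3 12)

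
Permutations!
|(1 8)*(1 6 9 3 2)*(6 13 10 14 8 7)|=12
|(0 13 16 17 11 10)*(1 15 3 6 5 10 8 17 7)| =30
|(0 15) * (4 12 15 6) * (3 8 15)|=7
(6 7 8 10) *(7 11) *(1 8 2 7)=(1 8 10 6 11)(2 7)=[0, 8, 7, 3, 4, 5, 11, 2, 10, 9, 6, 1]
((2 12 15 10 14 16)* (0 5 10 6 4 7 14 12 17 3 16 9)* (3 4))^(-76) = (0 2 10 4 15 14 3)(5 17 12 7 6 9 16)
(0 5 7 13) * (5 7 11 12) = [7, 1, 2, 3, 4, 11, 6, 13, 8, 9, 10, 12, 5, 0] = (0 7 13)(5 11 12)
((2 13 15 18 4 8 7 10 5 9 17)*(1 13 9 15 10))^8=(1 7 8 4 18 15 5 10 13)(2 17 9)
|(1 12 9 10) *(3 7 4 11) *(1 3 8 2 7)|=5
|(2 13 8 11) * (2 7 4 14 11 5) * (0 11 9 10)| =28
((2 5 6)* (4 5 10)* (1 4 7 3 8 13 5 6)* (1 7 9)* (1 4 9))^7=((1 9 4 6 2 10)(3 8 13 5 7))^7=(1 9 4 6 2 10)(3 13 7 8 5)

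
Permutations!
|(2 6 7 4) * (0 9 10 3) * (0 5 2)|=|(0 9 10 3 5 2 6 7 4)|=9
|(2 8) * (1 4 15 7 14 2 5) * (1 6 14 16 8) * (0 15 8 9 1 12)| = 13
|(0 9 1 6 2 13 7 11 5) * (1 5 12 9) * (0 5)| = 9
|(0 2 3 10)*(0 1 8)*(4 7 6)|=|(0 2 3 10 1 8)(4 7 6)|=6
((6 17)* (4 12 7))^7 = (4 12 7)(6 17)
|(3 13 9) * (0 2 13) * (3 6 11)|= |(0 2 13 9 6 11 3)|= 7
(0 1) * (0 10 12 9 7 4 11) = (0 1 10 12 9 7 4 11) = [1, 10, 2, 3, 11, 5, 6, 4, 8, 7, 12, 0, 9]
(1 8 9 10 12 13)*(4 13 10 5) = (1 8 9 5 4 13)(10 12) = [0, 8, 2, 3, 13, 4, 6, 7, 9, 5, 12, 11, 10, 1]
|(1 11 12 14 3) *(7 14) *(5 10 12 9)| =|(1 11 9 5 10 12 7 14 3)| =9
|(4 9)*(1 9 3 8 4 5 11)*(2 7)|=12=|(1 9 5 11)(2 7)(3 8 4)|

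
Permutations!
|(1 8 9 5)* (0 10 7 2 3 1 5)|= |(0 10 7 2 3 1 8 9)|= 8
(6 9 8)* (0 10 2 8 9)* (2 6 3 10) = (0 2 8 3 10 6) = [2, 1, 8, 10, 4, 5, 0, 7, 3, 9, 6]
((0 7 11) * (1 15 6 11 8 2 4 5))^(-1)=((0 7 8 2 4 5 1 15 6 11))^(-1)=(0 11 6 15 1 5 4 2 8 7)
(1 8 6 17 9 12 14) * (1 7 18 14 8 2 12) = [0, 2, 12, 3, 4, 5, 17, 18, 6, 1, 10, 11, 8, 13, 7, 15, 16, 9, 14] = (1 2 12 8 6 17 9)(7 18 14)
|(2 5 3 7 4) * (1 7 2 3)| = 6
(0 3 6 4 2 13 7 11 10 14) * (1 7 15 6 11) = (0 3 11 10 14)(1 7)(2 13 15 6 4) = [3, 7, 13, 11, 2, 5, 4, 1, 8, 9, 14, 10, 12, 15, 0, 6]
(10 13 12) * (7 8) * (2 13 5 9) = (2 13 12 10 5 9)(7 8) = [0, 1, 13, 3, 4, 9, 6, 8, 7, 2, 5, 11, 10, 12]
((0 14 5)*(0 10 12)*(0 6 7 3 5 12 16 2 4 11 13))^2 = (0 12 7 5 16 4 13 14 6 3 10 2 11)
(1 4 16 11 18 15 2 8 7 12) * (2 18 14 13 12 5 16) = [0, 4, 8, 3, 2, 16, 6, 5, 7, 9, 10, 14, 1, 12, 13, 18, 11, 17, 15] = (1 4 2 8 7 5 16 11 14 13 12)(15 18)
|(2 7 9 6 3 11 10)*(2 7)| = |(3 11 10 7 9 6)| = 6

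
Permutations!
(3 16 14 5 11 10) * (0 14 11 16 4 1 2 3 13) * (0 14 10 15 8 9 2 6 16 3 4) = [10, 6, 4, 0, 1, 3, 16, 7, 9, 2, 13, 15, 12, 14, 5, 8, 11] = (0 10 13 14 5 3)(1 6 16 11 15 8 9 2 4)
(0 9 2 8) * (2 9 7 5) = (9)(0 7 5 2 8) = [7, 1, 8, 3, 4, 2, 6, 5, 0, 9]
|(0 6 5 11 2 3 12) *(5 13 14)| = |(0 6 13 14 5 11 2 3 12)| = 9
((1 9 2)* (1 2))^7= (1 9)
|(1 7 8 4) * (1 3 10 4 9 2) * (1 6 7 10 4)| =10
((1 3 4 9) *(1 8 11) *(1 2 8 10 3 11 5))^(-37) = (1 8 11 5 2)(3 10 9 4)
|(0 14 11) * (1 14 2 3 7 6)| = 8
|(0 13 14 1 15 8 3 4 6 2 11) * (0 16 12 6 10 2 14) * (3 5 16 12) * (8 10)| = |(0 13)(1 15 10 2 11 12 6 14)(3 4 8 5 16)| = 40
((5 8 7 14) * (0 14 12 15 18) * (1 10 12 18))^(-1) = (0 18 7 8 5 14)(1 15 12 10)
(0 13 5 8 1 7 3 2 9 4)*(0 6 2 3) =(0 13 5 8 1 7)(2 9 4 6) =[13, 7, 9, 3, 6, 8, 2, 0, 1, 4, 10, 11, 12, 5]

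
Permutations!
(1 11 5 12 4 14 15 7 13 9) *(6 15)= [0, 11, 2, 3, 14, 12, 15, 13, 8, 1, 10, 5, 4, 9, 6, 7]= (1 11 5 12 4 14 6 15 7 13 9)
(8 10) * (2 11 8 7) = (2 11 8 10 7) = [0, 1, 11, 3, 4, 5, 6, 2, 10, 9, 7, 8]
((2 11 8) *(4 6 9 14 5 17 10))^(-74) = (2 11 8)(4 14 10 9 17 6 5)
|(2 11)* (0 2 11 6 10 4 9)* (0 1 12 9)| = 15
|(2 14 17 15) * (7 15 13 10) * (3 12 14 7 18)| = 21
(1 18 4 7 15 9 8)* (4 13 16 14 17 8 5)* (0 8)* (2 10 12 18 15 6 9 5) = (0 8 1 15 5 4 7 6 9 2 10 12 18 13 16 14 17) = [8, 15, 10, 3, 7, 4, 9, 6, 1, 2, 12, 11, 18, 16, 17, 5, 14, 0, 13]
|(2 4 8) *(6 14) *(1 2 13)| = |(1 2 4 8 13)(6 14)| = 10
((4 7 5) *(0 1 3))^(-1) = ((0 1 3)(4 7 5))^(-1) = (0 3 1)(4 5 7)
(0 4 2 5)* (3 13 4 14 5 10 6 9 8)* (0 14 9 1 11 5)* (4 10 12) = (0 9 8 3 13 10 6 1 11 5 14)(2 12 4) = [9, 11, 12, 13, 2, 14, 1, 7, 3, 8, 6, 5, 4, 10, 0]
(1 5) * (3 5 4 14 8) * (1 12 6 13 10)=(1 4 14 8 3 5 12 6 13 10)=[0, 4, 2, 5, 14, 12, 13, 7, 3, 9, 1, 11, 6, 10, 8]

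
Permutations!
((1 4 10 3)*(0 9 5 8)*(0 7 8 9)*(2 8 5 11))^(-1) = ((1 4 10 3)(2 8 7 5 9 11))^(-1) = (1 3 10 4)(2 11 9 5 7 8)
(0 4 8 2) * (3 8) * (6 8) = (0 4 3 6 8 2) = [4, 1, 0, 6, 3, 5, 8, 7, 2]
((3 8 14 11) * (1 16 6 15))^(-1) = ((1 16 6 15)(3 8 14 11))^(-1) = (1 15 6 16)(3 11 14 8)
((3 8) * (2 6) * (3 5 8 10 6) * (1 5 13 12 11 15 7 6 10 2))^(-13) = ((1 5 8 13 12 11 15 7 6)(2 3))^(-13) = (1 11 5 15 8 7 13 6 12)(2 3)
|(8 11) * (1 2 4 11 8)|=4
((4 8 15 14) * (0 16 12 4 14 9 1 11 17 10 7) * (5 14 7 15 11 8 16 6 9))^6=(0 17)(1 5)(6 10)(7 11)(8 14)(9 15)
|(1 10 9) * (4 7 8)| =3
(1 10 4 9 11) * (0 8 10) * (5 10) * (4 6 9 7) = [8, 0, 2, 3, 7, 10, 9, 4, 5, 11, 6, 1] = (0 8 5 10 6 9 11 1)(4 7)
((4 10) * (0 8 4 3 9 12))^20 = ((0 8 4 10 3 9 12))^20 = (0 12 9 3 10 4 8)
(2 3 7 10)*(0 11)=(0 11)(2 3 7 10)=[11, 1, 3, 7, 4, 5, 6, 10, 8, 9, 2, 0]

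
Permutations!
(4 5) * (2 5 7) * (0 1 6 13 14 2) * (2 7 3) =(0 1 6 13 14 7)(2 5 4 3) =[1, 6, 5, 2, 3, 4, 13, 0, 8, 9, 10, 11, 12, 14, 7]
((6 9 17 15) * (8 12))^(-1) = (6 15 17 9)(8 12)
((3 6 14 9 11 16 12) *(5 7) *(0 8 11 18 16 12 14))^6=(9 16)(14 18)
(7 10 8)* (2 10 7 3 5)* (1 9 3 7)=(1 9 3 5 2 10 8 7)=[0, 9, 10, 5, 4, 2, 6, 1, 7, 3, 8]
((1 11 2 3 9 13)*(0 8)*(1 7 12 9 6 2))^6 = ((0 8)(1 11)(2 3 6)(7 12 9 13))^6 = (7 9)(12 13)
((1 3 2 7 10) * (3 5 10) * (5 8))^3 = ((1 8 5 10)(2 7 3))^3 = (1 10 5 8)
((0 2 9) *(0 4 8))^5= ((0 2 9 4 8))^5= (9)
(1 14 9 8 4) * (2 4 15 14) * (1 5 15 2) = (2 4 5 15 14 9 8) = [0, 1, 4, 3, 5, 15, 6, 7, 2, 8, 10, 11, 12, 13, 9, 14]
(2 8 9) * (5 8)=(2 5 8 9)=[0, 1, 5, 3, 4, 8, 6, 7, 9, 2]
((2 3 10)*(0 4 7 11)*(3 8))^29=(0 4 7 11)(2 8 3 10)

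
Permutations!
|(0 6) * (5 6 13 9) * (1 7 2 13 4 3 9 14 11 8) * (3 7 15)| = 14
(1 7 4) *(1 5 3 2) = (1 7 4 5 3 2) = [0, 7, 1, 2, 5, 3, 6, 4]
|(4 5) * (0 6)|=|(0 6)(4 5)|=2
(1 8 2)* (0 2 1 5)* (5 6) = (0 2 6 5)(1 8) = [2, 8, 6, 3, 4, 0, 5, 7, 1]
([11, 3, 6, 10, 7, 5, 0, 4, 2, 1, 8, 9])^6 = [8, 0, 3, 11, 4, 5, 10, 7, 1, 6, 9, 2]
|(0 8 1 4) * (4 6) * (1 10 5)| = |(0 8 10 5 1 6 4)| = 7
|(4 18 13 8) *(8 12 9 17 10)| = 8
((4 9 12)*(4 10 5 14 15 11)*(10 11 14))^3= (4 11 12 9)(5 10)(14 15)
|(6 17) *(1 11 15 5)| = |(1 11 15 5)(6 17)| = 4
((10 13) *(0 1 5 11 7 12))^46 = ((0 1 5 11 7 12)(10 13))^46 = (13)(0 7 5)(1 12 11)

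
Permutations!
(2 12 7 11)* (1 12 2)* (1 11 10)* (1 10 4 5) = (1 12 7 4 5) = [0, 12, 2, 3, 5, 1, 6, 4, 8, 9, 10, 11, 7]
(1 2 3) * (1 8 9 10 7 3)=(1 2)(3 8 9 10 7)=[0, 2, 1, 8, 4, 5, 6, 3, 9, 10, 7]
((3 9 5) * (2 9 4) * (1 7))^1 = ((1 7)(2 9 5 3 4))^1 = (1 7)(2 9 5 3 4)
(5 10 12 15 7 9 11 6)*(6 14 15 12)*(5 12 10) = (6 12 10)(7 9 11 14 15) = [0, 1, 2, 3, 4, 5, 12, 9, 8, 11, 6, 14, 10, 13, 15, 7]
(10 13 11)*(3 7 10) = (3 7 10 13 11) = [0, 1, 2, 7, 4, 5, 6, 10, 8, 9, 13, 3, 12, 11]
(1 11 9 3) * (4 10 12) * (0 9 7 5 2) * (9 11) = (0 11 7 5 2)(1 9 3)(4 10 12) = [11, 9, 0, 1, 10, 2, 6, 5, 8, 3, 12, 7, 4]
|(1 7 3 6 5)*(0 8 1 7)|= |(0 8 1)(3 6 5 7)|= 12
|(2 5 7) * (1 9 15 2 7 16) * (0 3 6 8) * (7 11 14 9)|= |(0 3 6 8)(1 7 11 14 9 15 2 5 16)|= 36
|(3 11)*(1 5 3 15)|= 5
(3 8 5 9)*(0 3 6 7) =(0 3 8 5 9 6 7) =[3, 1, 2, 8, 4, 9, 7, 0, 5, 6]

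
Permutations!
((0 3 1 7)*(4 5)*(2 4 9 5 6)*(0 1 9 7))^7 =((0 3 9 5 7 1)(2 4 6))^7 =(0 3 9 5 7 1)(2 4 6)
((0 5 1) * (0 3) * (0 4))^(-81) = (0 4 3 1 5)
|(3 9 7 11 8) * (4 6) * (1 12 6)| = |(1 12 6 4)(3 9 7 11 8)| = 20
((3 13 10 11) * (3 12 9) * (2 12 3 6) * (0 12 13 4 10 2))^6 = (13)(0 9)(3 10)(4 11)(6 12)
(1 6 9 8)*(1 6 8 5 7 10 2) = [0, 8, 1, 3, 4, 7, 9, 10, 6, 5, 2] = (1 8 6 9 5 7 10 2)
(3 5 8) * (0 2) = (0 2)(3 5 8) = [2, 1, 0, 5, 4, 8, 6, 7, 3]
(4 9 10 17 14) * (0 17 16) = (0 17 14 4 9 10 16) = [17, 1, 2, 3, 9, 5, 6, 7, 8, 10, 16, 11, 12, 13, 4, 15, 0, 14]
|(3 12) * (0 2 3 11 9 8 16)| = 8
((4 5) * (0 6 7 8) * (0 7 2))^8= (8)(0 2 6)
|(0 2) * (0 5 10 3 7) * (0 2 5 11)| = 7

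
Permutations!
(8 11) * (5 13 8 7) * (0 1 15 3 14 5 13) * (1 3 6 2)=[3, 15, 1, 14, 4, 0, 2, 13, 11, 9, 10, 7, 12, 8, 5, 6]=(0 3 14 5)(1 15 6 2)(7 13 8 11)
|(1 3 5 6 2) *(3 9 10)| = |(1 9 10 3 5 6 2)| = 7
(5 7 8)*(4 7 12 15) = (4 7 8 5 12 15) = [0, 1, 2, 3, 7, 12, 6, 8, 5, 9, 10, 11, 15, 13, 14, 4]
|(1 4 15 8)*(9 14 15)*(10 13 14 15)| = 15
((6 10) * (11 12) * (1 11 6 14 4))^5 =((1 11 12 6 10 14 4))^5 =(1 14 6 11 4 10 12)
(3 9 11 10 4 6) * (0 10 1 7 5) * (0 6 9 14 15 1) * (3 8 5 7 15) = (0 10 4 9 11)(1 15)(3 14)(5 6 8) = [10, 15, 2, 14, 9, 6, 8, 7, 5, 11, 4, 0, 12, 13, 3, 1]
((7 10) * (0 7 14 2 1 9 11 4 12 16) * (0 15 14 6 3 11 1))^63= ((0 7 10 6 3 11 4 12 16 15 14 2)(1 9))^63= (0 6 4 15)(1 9)(2 10 11 16)(3 12 14 7)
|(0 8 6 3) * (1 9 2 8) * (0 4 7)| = 9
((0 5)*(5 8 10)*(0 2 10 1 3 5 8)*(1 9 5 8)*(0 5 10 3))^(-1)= ((0 5 2 3 8 9 10 1))^(-1)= (0 1 10 9 8 3 2 5)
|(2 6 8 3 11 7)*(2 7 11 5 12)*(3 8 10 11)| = |(2 6 10 11 3 5 12)| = 7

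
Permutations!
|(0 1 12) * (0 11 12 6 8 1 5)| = |(0 5)(1 6 8)(11 12)| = 6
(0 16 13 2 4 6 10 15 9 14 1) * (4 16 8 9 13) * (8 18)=(0 18 8 9 14 1)(2 16 4 6 10 15 13)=[18, 0, 16, 3, 6, 5, 10, 7, 9, 14, 15, 11, 12, 2, 1, 13, 4, 17, 8]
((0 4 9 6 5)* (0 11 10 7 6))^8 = (0 9 4)(5 7 11 6 10)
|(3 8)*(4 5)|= 2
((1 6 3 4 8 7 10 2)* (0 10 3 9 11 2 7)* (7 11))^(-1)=(0 8 4 3 7 9 6 1 2 11 10)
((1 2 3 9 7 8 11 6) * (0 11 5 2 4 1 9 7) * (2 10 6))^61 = (0 11 2 3 7 8 5 10 6 9)(1 4)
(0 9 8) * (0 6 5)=(0 9 8 6 5)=[9, 1, 2, 3, 4, 0, 5, 7, 6, 8]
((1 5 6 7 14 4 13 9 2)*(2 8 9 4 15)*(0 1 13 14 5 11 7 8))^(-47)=(0 1 11 7 5 6 8 9)(2 14 13 15 4)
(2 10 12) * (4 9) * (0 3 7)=[3, 1, 10, 7, 9, 5, 6, 0, 8, 4, 12, 11, 2]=(0 3 7)(2 10 12)(4 9)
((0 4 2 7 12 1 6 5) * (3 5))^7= ((0 4 2 7 12 1 6 3 5))^7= (0 3 1 7 4 5 6 12 2)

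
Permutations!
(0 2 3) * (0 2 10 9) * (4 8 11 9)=(0 10 4 8 11 9)(2 3)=[10, 1, 3, 2, 8, 5, 6, 7, 11, 0, 4, 9]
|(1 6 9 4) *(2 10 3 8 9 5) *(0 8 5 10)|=|(0 8 9 4 1 6 10 3 5 2)|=10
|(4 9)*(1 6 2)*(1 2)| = |(1 6)(4 9)| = 2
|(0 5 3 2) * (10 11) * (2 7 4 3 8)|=12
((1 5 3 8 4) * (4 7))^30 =(8)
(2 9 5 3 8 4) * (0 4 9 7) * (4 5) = (0 5 3 8 9 4 2 7) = [5, 1, 7, 8, 2, 3, 6, 0, 9, 4]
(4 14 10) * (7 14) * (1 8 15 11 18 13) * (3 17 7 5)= (1 8 15 11 18 13)(3 17 7 14 10 4 5)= [0, 8, 2, 17, 5, 3, 6, 14, 15, 9, 4, 18, 12, 1, 10, 11, 16, 7, 13]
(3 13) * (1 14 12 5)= (1 14 12 5)(3 13)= [0, 14, 2, 13, 4, 1, 6, 7, 8, 9, 10, 11, 5, 3, 12]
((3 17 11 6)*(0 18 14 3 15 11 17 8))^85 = (18)(6 15 11)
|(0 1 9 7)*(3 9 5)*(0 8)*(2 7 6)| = |(0 1 5 3 9 6 2 7 8)| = 9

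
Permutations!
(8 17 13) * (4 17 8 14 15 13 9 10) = [0, 1, 2, 3, 17, 5, 6, 7, 8, 10, 4, 11, 12, 14, 15, 13, 16, 9] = (4 17 9 10)(13 14 15)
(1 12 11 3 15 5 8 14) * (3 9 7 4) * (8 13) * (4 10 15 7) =[0, 12, 2, 7, 3, 13, 6, 10, 14, 4, 15, 9, 11, 8, 1, 5] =(1 12 11 9 4 3 7 10 15 5 13 8 14)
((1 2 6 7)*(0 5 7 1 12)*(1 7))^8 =(0 5 1 2 6 7 12)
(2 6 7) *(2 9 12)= (2 6 7 9 12)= [0, 1, 6, 3, 4, 5, 7, 9, 8, 12, 10, 11, 2]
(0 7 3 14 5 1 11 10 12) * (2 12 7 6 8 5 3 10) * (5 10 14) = (0 6 8 10 7 14 3 5 1 11 2 12) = [6, 11, 12, 5, 4, 1, 8, 14, 10, 9, 7, 2, 0, 13, 3]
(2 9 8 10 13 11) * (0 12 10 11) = (0 12 10 13)(2 9 8 11) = [12, 1, 9, 3, 4, 5, 6, 7, 11, 8, 13, 2, 10, 0]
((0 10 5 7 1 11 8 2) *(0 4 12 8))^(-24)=(12)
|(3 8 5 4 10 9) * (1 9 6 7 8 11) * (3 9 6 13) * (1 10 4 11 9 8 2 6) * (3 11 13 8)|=|(2 6 7)(3 9)(5 13 11 10 8)|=30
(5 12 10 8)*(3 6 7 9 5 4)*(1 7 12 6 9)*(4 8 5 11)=(1 7)(3 9 11 4)(5 6 12 10)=[0, 7, 2, 9, 3, 6, 12, 1, 8, 11, 5, 4, 10]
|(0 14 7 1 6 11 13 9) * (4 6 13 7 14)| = |(14)(0 4 6 11 7 1 13 9)| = 8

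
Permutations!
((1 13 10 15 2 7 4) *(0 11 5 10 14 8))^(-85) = (0 8 14 13 1 4 7 2 15 10 5 11)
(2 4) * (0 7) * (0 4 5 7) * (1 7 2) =(1 7 4)(2 5) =[0, 7, 5, 3, 1, 2, 6, 4]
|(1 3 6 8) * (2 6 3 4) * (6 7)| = 6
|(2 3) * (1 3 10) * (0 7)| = |(0 7)(1 3 2 10)| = 4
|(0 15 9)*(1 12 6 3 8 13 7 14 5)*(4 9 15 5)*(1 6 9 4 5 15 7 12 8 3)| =11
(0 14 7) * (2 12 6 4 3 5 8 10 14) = [2, 1, 12, 5, 3, 8, 4, 0, 10, 9, 14, 11, 6, 13, 7] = (0 2 12 6 4 3 5 8 10 14 7)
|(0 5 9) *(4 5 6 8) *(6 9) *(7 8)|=10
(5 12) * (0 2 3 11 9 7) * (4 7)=(0 2 3 11 9 4 7)(5 12)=[2, 1, 3, 11, 7, 12, 6, 0, 8, 4, 10, 9, 5]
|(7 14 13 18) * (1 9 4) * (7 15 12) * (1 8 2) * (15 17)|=|(1 9 4 8 2)(7 14 13 18 17 15 12)|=35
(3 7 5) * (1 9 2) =(1 9 2)(3 7 5) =[0, 9, 1, 7, 4, 3, 6, 5, 8, 2]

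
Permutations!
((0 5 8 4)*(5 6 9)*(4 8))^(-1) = (0 4 5 9 6)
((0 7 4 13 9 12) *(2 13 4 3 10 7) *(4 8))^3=(0 9 2 12 13)(4 8)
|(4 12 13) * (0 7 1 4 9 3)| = 8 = |(0 7 1 4 12 13 9 3)|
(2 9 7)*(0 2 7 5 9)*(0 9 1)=(0 2 9 5 1)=[2, 0, 9, 3, 4, 1, 6, 7, 8, 5]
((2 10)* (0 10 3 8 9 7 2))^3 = (0 10)(2 9 3 7 8)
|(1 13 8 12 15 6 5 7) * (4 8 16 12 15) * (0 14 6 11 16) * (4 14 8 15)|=13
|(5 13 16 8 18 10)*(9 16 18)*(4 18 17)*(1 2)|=6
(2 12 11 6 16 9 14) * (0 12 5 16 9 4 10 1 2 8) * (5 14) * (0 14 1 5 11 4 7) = (0 12 4 10 5 16 7)(1 2)(6 9 11)(8 14) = [12, 2, 1, 3, 10, 16, 9, 0, 14, 11, 5, 6, 4, 13, 8, 15, 7]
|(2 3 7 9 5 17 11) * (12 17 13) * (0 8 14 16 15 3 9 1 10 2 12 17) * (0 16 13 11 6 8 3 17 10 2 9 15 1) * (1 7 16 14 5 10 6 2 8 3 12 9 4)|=|(0 12 14 13 6 3 16 7)(1 8 5 11 9 10 4)(2 15 17)|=168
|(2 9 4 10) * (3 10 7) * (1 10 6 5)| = |(1 10 2 9 4 7 3 6 5)| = 9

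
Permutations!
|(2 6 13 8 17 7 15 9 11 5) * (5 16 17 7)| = 11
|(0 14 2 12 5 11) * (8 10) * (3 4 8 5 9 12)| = 18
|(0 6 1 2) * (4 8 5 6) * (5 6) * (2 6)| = 4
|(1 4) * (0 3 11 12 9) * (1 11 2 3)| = 6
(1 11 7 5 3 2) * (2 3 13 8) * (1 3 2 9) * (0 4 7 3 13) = (0 4 7 5)(1 11 3 2 13 8 9) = [4, 11, 13, 2, 7, 0, 6, 5, 9, 1, 10, 3, 12, 8]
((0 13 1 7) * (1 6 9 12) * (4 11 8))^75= (0 1 9 13 7 12 6)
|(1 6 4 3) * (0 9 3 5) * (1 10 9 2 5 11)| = 12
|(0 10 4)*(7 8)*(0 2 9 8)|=7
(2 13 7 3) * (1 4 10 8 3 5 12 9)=(1 4 10 8 3 2 13 7 5 12 9)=[0, 4, 13, 2, 10, 12, 6, 5, 3, 1, 8, 11, 9, 7]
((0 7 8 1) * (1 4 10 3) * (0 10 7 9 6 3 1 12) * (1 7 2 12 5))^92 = (0 8 5)(1 9 4)(2 10 6)(3 12 7)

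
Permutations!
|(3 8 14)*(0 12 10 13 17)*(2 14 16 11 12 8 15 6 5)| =24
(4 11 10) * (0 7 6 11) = [7, 1, 2, 3, 0, 5, 11, 6, 8, 9, 4, 10] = (0 7 6 11 10 4)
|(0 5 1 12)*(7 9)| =|(0 5 1 12)(7 9)| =4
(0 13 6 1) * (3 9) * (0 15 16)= (0 13 6 1 15 16)(3 9)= [13, 15, 2, 9, 4, 5, 1, 7, 8, 3, 10, 11, 12, 6, 14, 16, 0]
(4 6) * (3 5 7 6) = (3 5 7 6 4) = [0, 1, 2, 5, 3, 7, 4, 6]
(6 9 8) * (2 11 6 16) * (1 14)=(1 14)(2 11 6 9 8 16)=[0, 14, 11, 3, 4, 5, 9, 7, 16, 8, 10, 6, 12, 13, 1, 15, 2]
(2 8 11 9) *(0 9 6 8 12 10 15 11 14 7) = (0 9 2 12 10 15 11 6 8 14 7) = [9, 1, 12, 3, 4, 5, 8, 0, 14, 2, 15, 6, 10, 13, 7, 11]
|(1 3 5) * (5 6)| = 4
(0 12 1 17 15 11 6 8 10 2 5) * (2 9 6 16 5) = (0 12 1 17 15 11 16 5)(6 8 10 9) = [12, 17, 2, 3, 4, 0, 8, 7, 10, 6, 9, 16, 1, 13, 14, 11, 5, 15]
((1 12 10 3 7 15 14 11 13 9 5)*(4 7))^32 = ((1 12 10 3 4 7 15 14 11 13 9 5))^32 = (1 11 4)(3 5 14)(7 12 13)(9 15 10)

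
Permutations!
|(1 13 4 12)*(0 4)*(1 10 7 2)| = |(0 4 12 10 7 2 1 13)| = 8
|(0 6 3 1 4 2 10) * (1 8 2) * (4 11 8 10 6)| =|(0 4 1 11 8 2 6 3 10)| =9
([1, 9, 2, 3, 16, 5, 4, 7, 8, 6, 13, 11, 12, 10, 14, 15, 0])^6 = [0, 1, 2, 3, 4, 5, 6, 7, 8, 9, 10, 11, 12, 13, 14, 15, 16]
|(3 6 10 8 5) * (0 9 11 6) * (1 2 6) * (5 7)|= 11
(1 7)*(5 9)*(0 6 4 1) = (0 6 4 1 7)(5 9) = [6, 7, 2, 3, 1, 9, 4, 0, 8, 5]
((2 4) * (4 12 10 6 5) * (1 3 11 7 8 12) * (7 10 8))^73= ((1 3 11 10 6 5 4 2)(8 12))^73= (1 3 11 10 6 5 4 2)(8 12)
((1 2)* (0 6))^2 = (6)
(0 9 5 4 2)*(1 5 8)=(0 9 8 1 5 4 2)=[9, 5, 0, 3, 2, 4, 6, 7, 1, 8]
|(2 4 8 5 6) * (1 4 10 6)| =|(1 4 8 5)(2 10 6)| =12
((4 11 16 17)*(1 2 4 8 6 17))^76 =((1 2 4 11 16)(6 17 8))^76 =(1 2 4 11 16)(6 17 8)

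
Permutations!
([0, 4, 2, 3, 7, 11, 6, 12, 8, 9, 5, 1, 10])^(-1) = (1 11 5 10 12 7 4)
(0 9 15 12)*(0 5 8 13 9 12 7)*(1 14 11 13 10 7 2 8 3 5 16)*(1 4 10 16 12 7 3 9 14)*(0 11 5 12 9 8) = (0 7 11 13 14 5 8 16 4 10 3 12 9 15 2) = [7, 1, 0, 12, 10, 8, 6, 11, 16, 15, 3, 13, 9, 14, 5, 2, 4]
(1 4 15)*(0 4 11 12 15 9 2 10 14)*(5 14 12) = (0 4 9 2 10 12 15 1 11 5 14) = [4, 11, 10, 3, 9, 14, 6, 7, 8, 2, 12, 5, 15, 13, 0, 1]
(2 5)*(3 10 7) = (2 5)(3 10 7) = [0, 1, 5, 10, 4, 2, 6, 3, 8, 9, 7]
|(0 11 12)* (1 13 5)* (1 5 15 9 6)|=|(0 11 12)(1 13 15 9 6)|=15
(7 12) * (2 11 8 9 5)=[0, 1, 11, 3, 4, 2, 6, 12, 9, 5, 10, 8, 7]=(2 11 8 9 5)(7 12)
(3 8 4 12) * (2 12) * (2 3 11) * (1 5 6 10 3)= (1 5 6 10 3 8 4)(2 12 11)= [0, 5, 12, 8, 1, 6, 10, 7, 4, 9, 3, 2, 11]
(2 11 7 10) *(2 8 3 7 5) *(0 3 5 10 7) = (0 3)(2 11 10 8 5) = [3, 1, 11, 0, 4, 2, 6, 7, 5, 9, 8, 10]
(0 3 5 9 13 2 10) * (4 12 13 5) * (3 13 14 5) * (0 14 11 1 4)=[13, 4, 10, 0, 12, 9, 6, 7, 8, 3, 14, 1, 11, 2, 5]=(0 13 2 10 14 5 9 3)(1 4 12 11)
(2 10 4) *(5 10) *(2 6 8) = (2 5 10 4 6 8) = [0, 1, 5, 3, 6, 10, 8, 7, 2, 9, 4]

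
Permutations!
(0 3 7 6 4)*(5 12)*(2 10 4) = [3, 1, 10, 7, 0, 12, 2, 6, 8, 9, 4, 11, 5] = (0 3 7 6 2 10 4)(5 12)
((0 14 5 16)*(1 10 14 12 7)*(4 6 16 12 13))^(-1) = (0 16 6 4 13)(1 7 12 5 14 10)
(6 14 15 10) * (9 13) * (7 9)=(6 14 15 10)(7 9 13)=[0, 1, 2, 3, 4, 5, 14, 9, 8, 13, 6, 11, 12, 7, 15, 10]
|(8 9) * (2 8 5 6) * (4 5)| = |(2 8 9 4 5 6)| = 6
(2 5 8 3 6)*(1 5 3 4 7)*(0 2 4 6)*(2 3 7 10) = (0 3)(1 5 8 6 4 10 2 7) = [3, 5, 7, 0, 10, 8, 4, 1, 6, 9, 2]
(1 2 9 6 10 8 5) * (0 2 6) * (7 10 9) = (0 2 7 10 8 5 1 6 9) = [2, 6, 7, 3, 4, 1, 9, 10, 5, 0, 8]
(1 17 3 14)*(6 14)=(1 17 3 6 14)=[0, 17, 2, 6, 4, 5, 14, 7, 8, 9, 10, 11, 12, 13, 1, 15, 16, 3]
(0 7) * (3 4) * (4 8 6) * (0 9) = (0 7 9)(3 8 6 4) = [7, 1, 2, 8, 3, 5, 4, 9, 6, 0]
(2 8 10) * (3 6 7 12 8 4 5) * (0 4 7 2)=(0 4 5 3 6 2 7 12 8 10)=[4, 1, 7, 6, 5, 3, 2, 12, 10, 9, 0, 11, 8]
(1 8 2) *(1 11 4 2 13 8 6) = (1 6)(2 11 4)(8 13) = [0, 6, 11, 3, 2, 5, 1, 7, 13, 9, 10, 4, 12, 8]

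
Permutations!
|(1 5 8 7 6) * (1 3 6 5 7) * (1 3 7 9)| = |(1 9)(3 6 7 5 8)| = 10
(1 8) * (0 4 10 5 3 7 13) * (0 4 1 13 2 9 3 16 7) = (0 1 8 13 4 10 5 16 7 2 9 3) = [1, 8, 9, 0, 10, 16, 6, 2, 13, 3, 5, 11, 12, 4, 14, 15, 7]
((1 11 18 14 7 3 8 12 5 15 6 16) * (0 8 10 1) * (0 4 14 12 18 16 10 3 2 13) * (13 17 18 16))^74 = (0 2 6 8 17 10 16 18 1 4 12 11 14 5 13 7 15)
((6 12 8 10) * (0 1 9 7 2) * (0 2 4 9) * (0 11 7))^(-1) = (0 9 4 7 11 1)(6 10 8 12)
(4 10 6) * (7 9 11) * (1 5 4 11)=(1 5 4 10 6 11 7 9)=[0, 5, 2, 3, 10, 4, 11, 9, 8, 1, 6, 7]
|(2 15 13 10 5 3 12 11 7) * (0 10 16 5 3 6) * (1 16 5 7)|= 13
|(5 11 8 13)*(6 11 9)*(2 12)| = |(2 12)(5 9 6 11 8 13)| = 6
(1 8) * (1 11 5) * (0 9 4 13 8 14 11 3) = (0 9 4 13 8 3)(1 14 11 5) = [9, 14, 2, 0, 13, 1, 6, 7, 3, 4, 10, 5, 12, 8, 11]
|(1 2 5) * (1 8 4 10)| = 6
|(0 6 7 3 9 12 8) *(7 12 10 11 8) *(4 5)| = |(0 6 12 7 3 9 10 11 8)(4 5)| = 18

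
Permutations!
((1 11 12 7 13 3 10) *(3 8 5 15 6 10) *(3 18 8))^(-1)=(1 10 6 15 5 8 18 3 13 7 12 11)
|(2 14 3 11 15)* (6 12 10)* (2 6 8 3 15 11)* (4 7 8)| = 10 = |(2 14 15 6 12 10 4 7 8 3)|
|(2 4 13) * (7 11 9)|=3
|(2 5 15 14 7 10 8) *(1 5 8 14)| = 6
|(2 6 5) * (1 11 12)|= |(1 11 12)(2 6 5)|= 3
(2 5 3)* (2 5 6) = (2 6)(3 5) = [0, 1, 6, 5, 4, 3, 2]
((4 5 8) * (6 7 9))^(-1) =((4 5 8)(6 7 9))^(-1) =(4 8 5)(6 9 7)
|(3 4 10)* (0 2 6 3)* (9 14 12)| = |(0 2 6 3 4 10)(9 14 12)| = 6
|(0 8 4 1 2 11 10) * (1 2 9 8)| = 8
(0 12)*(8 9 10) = (0 12)(8 9 10) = [12, 1, 2, 3, 4, 5, 6, 7, 9, 10, 8, 11, 0]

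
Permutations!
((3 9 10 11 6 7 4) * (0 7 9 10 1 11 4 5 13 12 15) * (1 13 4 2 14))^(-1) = ((0 7 5 4 3 10 2 14 1 11 6 9 13 12 15))^(-1) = (0 15 12 13 9 6 11 1 14 2 10 3 4 5 7)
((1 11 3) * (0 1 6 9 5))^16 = (0 11 6 5 1 3 9)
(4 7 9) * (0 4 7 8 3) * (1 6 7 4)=(0 1 6 7 9 4 8 3)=[1, 6, 2, 0, 8, 5, 7, 9, 3, 4]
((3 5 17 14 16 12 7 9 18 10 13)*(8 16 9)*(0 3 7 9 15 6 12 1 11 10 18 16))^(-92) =(18)(0 14 9 10)(1 7 5 6)(3 15 16 13)(8 17 12 11)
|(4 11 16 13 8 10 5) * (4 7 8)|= |(4 11 16 13)(5 7 8 10)|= 4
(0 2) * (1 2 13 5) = (0 13 5 1 2) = [13, 2, 0, 3, 4, 1, 6, 7, 8, 9, 10, 11, 12, 5]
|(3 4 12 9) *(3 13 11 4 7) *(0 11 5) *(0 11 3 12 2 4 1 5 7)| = |(0 3)(1 5 11)(2 4)(7 12 9 13)| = 12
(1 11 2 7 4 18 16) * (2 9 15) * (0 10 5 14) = [10, 11, 7, 3, 18, 14, 6, 4, 8, 15, 5, 9, 12, 13, 0, 2, 1, 17, 16] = (0 10 5 14)(1 11 9 15 2 7 4 18 16)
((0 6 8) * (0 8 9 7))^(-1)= (0 7 9 6)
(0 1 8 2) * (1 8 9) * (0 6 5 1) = [8, 9, 6, 3, 4, 1, 5, 7, 2, 0] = (0 8 2 6 5 1 9)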